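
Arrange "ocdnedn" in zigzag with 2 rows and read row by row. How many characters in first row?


Zigzag "ocdnedn" into 2 rows:
Placing characters:
  'o' => row 0
  'c' => row 1
  'd' => row 0
  'n' => row 1
  'e' => row 0
  'd' => row 1
  'n' => row 0
Rows:
  Row 0: "oden"
  Row 1: "cnd"
First row length: 4

4


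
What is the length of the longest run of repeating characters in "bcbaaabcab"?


Input: "bcbaaabcab"
Scanning for longest run:
  Position 1 ('c'): new char, reset run to 1
  Position 2 ('b'): new char, reset run to 1
  Position 3 ('a'): new char, reset run to 1
  Position 4 ('a'): continues run of 'a', length=2
  Position 5 ('a'): continues run of 'a', length=3
  Position 6 ('b'): new char, reset run to 1
  Position 7 ('c'): new char, reset run to 1
  Position 8 ('a'): new char, reset run to 1
  Position 9 ('b'): new char, reset run to 1
Longest run: 'a' with length 3

3


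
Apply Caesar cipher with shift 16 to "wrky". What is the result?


Caesar cipher: shift "wrky" by 16
  'w' (pos 22) + 16 = pos 12 = 'm'
  'r' (pos 17) + 16 = pos 7 = 'h'
  'k' (pos 10) + 16 = pos 0 = 'a'
  'y' (pos 24) + 16 = pos 14 = 'o'
Result: mhao

mhao


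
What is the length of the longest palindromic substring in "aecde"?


Input: "aecde"
Checking substrings for palindromes:
  No multi-char palindromic substrings found
Longest palindromic substring: "a" with length 1

1


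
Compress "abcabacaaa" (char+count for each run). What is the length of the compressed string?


Input: abcabacaaa
Runs:
  'a' x 1 => "a1"
  'b' x 1 => "b1"
  'c' x 1 => "c1"
  'a' x 1 => "a1"
  'b' x 1 => "b1"
  'a' x 1 => "a1"
  'c' x 1 => "c1"
  'a' x 3 => "a3"
Compressed: "a1b1c1a1b1a1c1a3"
Compressed length: 16

16


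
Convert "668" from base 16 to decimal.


Input: "668" in base 16
Positional expansion:
  Digit '6' (value 6) x 16^2 = 1536
  Digit '6' (value 6) x 16^1 = 96
  Digit '8' (value 8) x 16^0 = 8
Sum = 1640

1640


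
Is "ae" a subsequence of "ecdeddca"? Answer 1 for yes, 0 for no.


Check if "ae" is a subsequence of "ecdeddca"
Greedy scan:
  Position 0 ('e'): no match needed
  Position 1 ('c'): no match needed
  Position 2 ('d'): no match needed
  Position 3 ('e'): no match needed
  Position 4 ('d'): no match needed
  Position 5 ('d'): no match needed
  Position 6 ('c'): no match needed
  Position 7 ('a'): matches sub[0] = 'a'
Only matched 1/2 characters => not a subsequence

0


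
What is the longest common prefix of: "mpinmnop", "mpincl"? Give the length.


Words: mpinmnop, mpincl
  Position 0: all 'm' => match
  Position 1: all 'p' => match
  Position 2: all 'i' => match
  Position 3: all 'n' => match
  Position 4: ('m', 'c') => mismatch, stop
LCP = "mpin" (length 4)

4


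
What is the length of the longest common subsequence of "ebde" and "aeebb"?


LCS of "ebde" and "aeebb"
DP table:
           a    e    e    b    b
      0    0    0    0    0    0
  e   0    0    1    1    1    1
  b   0    0    1    1    2    2
  d   0    0    1    1    2    2
  e   0    0    1    2    2    2
LCS length = dp[4][5] = 2

2


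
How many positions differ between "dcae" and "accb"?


Comparing "dcae" and "accb" position by position:
  Position 0: 'd' vs 'a' => DIFFER
  Position 1: 'c' vs 'c' => same
  Position 2: 'a' vs 'c' => DIFFER
  Position 3: 'e' vs 'b' => DIFFER
Positions that differ: 3

3


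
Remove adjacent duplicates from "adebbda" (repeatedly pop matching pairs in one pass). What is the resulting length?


Input: adebbda
Stack-based adjacent duplicate removal:
  Read 'a': push. Stack: a
  Read 'd': push. Stack: ad
  Read 'e': push. Stack: ade
  Read 'b': push. Stack: adeb
  Read 'b': matches stack top 'b' => pop. Stack: ade
  Read 'd': push. Stack: aded
  Read 'a': push. Stack: adeda
Final stack: "adeda" (length 5)

5


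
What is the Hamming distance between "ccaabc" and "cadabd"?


Comparing "ccaabc" and "cadabd" position by position:
  Position 0: 'c' vs 'c' => same
  Position 1: 'c' vs 'a' => differ
  Position 2: 'a' vs 'd' => differ
  Position 3: 'a' vs 'a' => same
  Position 4: 'b' vs 'b' => same
  Position 5: 'c' vs 'd' => differ
Total differences (Hamming distance): 3

3


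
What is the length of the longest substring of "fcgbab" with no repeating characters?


Input: "fcgbab"
Sliding window (track last position of each char):
  Position 0 ('f'): window [0,0] length 1 -- new best
  Position 1 ('c'): window [0,1] length 2 -- new best
  Position 2 ('g'): window [0,2] length 3 -- new best
  Position 3 ('b'): window [0,3] length 4 -- new best
  Position 4 ('a'): window [0,4] length 5 -- new best
  Position 5 ('b'): repeat (last at 3), move window start to 4
  Position 5 ('b'): window [4,5] length 2
Longest substring with no repeats: "fcgba" with length 5

5


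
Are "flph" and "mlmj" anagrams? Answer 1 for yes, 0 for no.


Strings: "flph", "mlmj"
Sorted first:  fhlp
Sorted second: jlmm
Differ at position 0: 'f' vs 'j' => not anagrams

0


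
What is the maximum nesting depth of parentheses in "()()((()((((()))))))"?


Input: "()()((()((((()))))))"
Tracking depth:
  Position 0 '(': depth becomes 1
  Position 1 ')': depth becomes 0
  Position 2 '(': depth becomes 1
  Position 3 ')': depth becomes 0
  Position 4 '(': depth becomes 1
  Position 5 '(': depth becomes 2
  Position 6 '(': depth becomes 3
  Position 7 ')': depth becomes 2
  Position 8 '(': depth becomes 3
  Position 9 '(': depth becomes 4
  Position 10 '(': depth becomes 5
  Position 11 '(': depth becomes 6
  Position 12 '(': depth becomes 7
  Position 13 ')': depth becomes 6
  Position 14 ')': depth becomes 5
  Position 15 ')': depth becomes 4
  Position 16 ')': depth becomes 3
  Position 17 ')': depth becomes 2
  Position 18 ')': depth becomes 1
  Position 19 ')': depth becomes 0
Maximum depth reached: 7

7


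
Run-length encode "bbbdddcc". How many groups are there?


Input: bbbdddcc
Scanning for consecutive runs:
  Group 1: 'b' x 3 (positions 0-2)
  Group 2: 'd' x 3 (positions 3-5)
  Group 3: 'c' x 2 (positions 6-7)
Total groups: 3

3


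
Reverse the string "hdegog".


Input: hdegog
Reading characters right to left:
  Position 5: 'g'
  Position 4: 'o'
  Position 3: 'g'
  Position 2: 'e'
  Position 1: 'd'
  Position 0: 'h'
Reversed: gogedh

gogedh


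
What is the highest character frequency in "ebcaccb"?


Input: ebcaccb
Character counts:
  'a': 1
  'b': 2
  'c': 3
  'e': 1
Maximum frequency: 3

3


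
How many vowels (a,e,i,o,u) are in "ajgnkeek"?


Input: ajgnkeek
Checking each character:
  'a' at position 0: vowel (running total: 1)
  'j' at position 1: consonant
  'g' at position 2: consonant
  'n' at position 3: consonant
  'k' at position 4: consonant
  'e' at position 5: vowel (running total: 2)
  'e' at position 6: vowel (running total: 3)
  'k' at position 7: consonant
Total vowels: 3

3


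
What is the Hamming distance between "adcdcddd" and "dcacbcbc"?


Comparing "adcdcddd" and "dcacbcbc" position by position:
  Position 0: 'a' vs 'd' => differ
  Position 1: 'd' vs 'c' => differ
  Position 2: 'c' vs 'a' => differ
  Position 3: 'd' vs 'c' => differ
  Position 4: 'c' vs 'b' => differ
  Position 5: 'd' vs 'c' => differ
  Position 6: 'd' vs 'b' => differ
  Position 7: 'd' vs 'c' => differ
Total differences (Hamming distance): 8

8


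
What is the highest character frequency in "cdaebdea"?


Input: cdaebdea
Character counts:
  'a': 2
  'b': 1
  'c': 1
  'd': 2
  'e': 2
Maximum frequency: 2

2


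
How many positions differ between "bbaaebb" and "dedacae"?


Comparing "bbaaebb" and "dedacae" position by position:
  Position 0: 'b' vs 'd' => DIFFER
  Position 1: 'b' vs 'e' => DIFFER
  Position 2: 'a' vs 'd' => DIFFER
  Position 3: 'a' vs 'a' => same
  Position 4: 'e' vs 'c' => DIFFER
  Position 5: 'b' vs 'a' => DIFFER
  Position 6: 'b' vs 'e' => DIFFER
Positions that differ: 6

6


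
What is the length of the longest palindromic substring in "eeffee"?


Input: "eeffee"
Checking substrings for palindromes:
  [0:6] "eeffee" (len 6) => palindrome
  [1:5] "effe" (len 4) => palindrome
  [0:2] "ee" (len 2) => palindrome
  [2:4] "ff" (len 2) => palindrome
  [4:6] "ee" (len 2) => palindrome
Longest palindromic substring: "eeffee" with length 6

6


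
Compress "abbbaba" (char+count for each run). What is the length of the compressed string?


Input: abbbaba
Runs:
  'a' x 1 => "a1"
  'b' x 3 => "b3"
  'a' x 1 => "a1"
  'b' x 1 => "b1"
  'a' x 1 => "a1"
Compressed: "a1b3a1b1a1"
Compressed length: 10

10


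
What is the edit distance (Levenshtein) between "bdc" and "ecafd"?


Computing edit distance: "bdc" -> "ecafd"
DP table:
           e    c    a    f    d
      0    1    2    3    4    5
  b   1    1    2    3    4    5
  d   2    2    2    3    4    4
  c   3    3    2    3    4    5
Edit distance = dp[3][5] = 5

5


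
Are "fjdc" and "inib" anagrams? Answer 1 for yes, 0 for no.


Strings: "fjdc", "inib"
Sorted first:  cdfj
Sorted second: biin
Differ at position 0: 'c' vs 'b' => not anagrams

0


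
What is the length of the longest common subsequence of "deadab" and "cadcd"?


LCS of "deadab" and "cadcd"
DP table:
           c    a    d    c    d
      0    0    0    0    0    0
  d   0    0    0    1    1    1
  e   0    0    0    1    1    1
  a   0    0    1    1    1    1
  d   0    0    1    2    2    2
  a   0    0    1    2    2    2
  b   0    0    1    2    2    2
LCS length = dp[6][5] = 2

2


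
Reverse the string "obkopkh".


Input: obkopkh
Reading characters right to left:
  Position 6: 'h'
  Position 5: 'k'
  Position 4: 'p'
  Position 3: 'o'
  Position 2: 'k'
  Position 1: 'b'
  Position 0: 'o'
Reversed: hkpokbo

hkpokbo


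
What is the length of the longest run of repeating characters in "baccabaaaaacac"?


Input: "baccabaaaaacac"
Scanning for longest run:
  Position 1 ('a'): new char, reset run to 1
  Position 2 ('c'): new char, reset run to 1
  Position 3 ('c'): continues run of 'c', length=2
  Position 4 ('a'): new char, reset run to 1
  Position 5 ('b'): new char, reset run to 1
  Position 6 ('a'): new char, reset run to 1
  Position 7 ('a'): continues run of 'a', length=2
  Position 8 ('a'): continues run of 'a', length=3
  Position 9 ('a'): continues run of 'a', length=4
  Position 10 ('a'): continues run of 'a', length=5
  Position 11 ('c'): new char, reset run to 1
  Position 12 ('a'): new char, reset run to 1
  Position 13 ('c'): new char, reset run to 1
Longest run: 'a' with length 5

5


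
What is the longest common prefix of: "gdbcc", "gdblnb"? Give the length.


Words: gdbcc, gdblnb
  Position 0: all 'g' => match
  Position 1: all 'd' => match
  Position 2: all 'b' => match
  Position 3: ('c', 'l') => mismatch, stop
LCP = "gdb" (length 3)

3


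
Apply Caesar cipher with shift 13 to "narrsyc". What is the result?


Caesar cipher: shift "narrsyc" by 13
  'n' (pos 13) + 13 = pos 0 = 'a'
  'a' (pos 0) + 13 = pos 13 = 'n'
  'r' (pos 17) + 13 = pos 4 = 'e'
  'r' (pos 17) + 13 = pos 4 = 'e'
  's' (pos 18) + 13 = pos 5 = 'f'
  'y' (pos 24) + 13 = pos 11 = 'l'
  'c' (pos 2) + 13 = pos 15 = 'p'
Result: aneeflp

aneeflp


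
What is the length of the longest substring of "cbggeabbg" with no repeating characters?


Input: "cbggeabbg"
Sliding window (track last position of each char):
  Position 0 ('c'): window [0,0] length 1 -- new best
  Position 1 ('b'): window [0,1] length 2 -- new best
  Position 2 ('g'): window [0,2] length 3 -- new best
  Position 3 ('g'): repeat (last at 2), move window start to 3
  Position 3 ('g'): window [3,3] length 1
  Position 4 ('e'): window [3,4] length 2
  Position 5 ('a'): window [3,5] length 3
  Position 6 ('b'): window [3,6] length 4 -- new best
  Position 7 ('b'): repeat (last at 6), move window start to 7
  Position 7 ('b'): window [7,7] length 1
  Position 8 ('g'): window [7,8] length 2
Longest substring with no repeats: "geab" with length 4

4


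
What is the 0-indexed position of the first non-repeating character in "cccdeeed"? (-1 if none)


Input: cccdeeed
Character frequencies:
  'c': 3
  'd': 2
  'e': 3
Scanning left to right for freq == 1:
  Position 0 ('c'): freq=3, skip
  Position 1 ('c'): freq=3, skip
  Position 2 ('c'): freq=3, skip
  Position 3 ('d'): freq=2, skip
  Position 4 ('e'): freq=3, skip
  Position 5 ('e'): freq=3, skip
  Position 6 ('e'): freq=3, skip
  Position 7 ('d'): freq=2, skip
  No unique character found => answer = -1

-1


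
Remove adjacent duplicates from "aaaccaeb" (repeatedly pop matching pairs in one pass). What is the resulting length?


Input: aaaccaeb
Stack-based adjacent duplicate removal:
  Read 'a': push. Stack: a
  Read 'a': matches stack top 'a' => pop. Stack: (empty)
  Read 'a': push. Stack: a
  Read 'c': push. Stack: ac
  Read 'c': matches stack top 'c' => pop. Stack: a
  Read 'a': matches stack top 'a' => pop. Stack: (empty)
  Read 'e': push. Stack: e
  Read 'b': push. Stack: eb
Final stack: "eb" (length 2)

2


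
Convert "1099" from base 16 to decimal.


Input: "1099" in base 16
Positional expansion:
  Digit '1' (value 1) x 16^3 = 4096
  Digit '0' (value 0) x 16^2 = 0
  Digit '9' (value 9) x 16^1 = 144
  Digit '9' (value 9) x 16^0 = 9
Sum = 4249

4249


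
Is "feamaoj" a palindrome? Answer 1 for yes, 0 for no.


Input: feamaoj
Reversed: joamaef
  Compare pos 0 ('f') with pos 6 ('j'): MISMATCH
  Compare pos 1 ('e') with pos 5 ('o'): MISMATCH
  Compare pos 2 ('a') with pos 4 ('a'): match
Result: not a palindrome

0


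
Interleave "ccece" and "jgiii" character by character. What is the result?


Interleaving "ccece" and "jgiii":
  Position 0: 'c' from first, 'j' from second => "cj"
  Position 1: 'c' from first, 'g' from second => "cg"
  Position 2: 'e' from first, 'i' from second => "ei"
  Position 3: 'c' from first, 'i' from second => "ci"
  Position 4: 'e' from first, 'i' from second => "ei"
Result: cjcgeiciei

cjcgeiciei


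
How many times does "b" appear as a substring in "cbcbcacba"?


Searching for "b" in "cbcbcacba"
Scanning each position:
  Position 0: "c" => no
  Position 1: "b" => MATCH
  Position 2: "c" => no
  Position 3: "b" => MATCH
  Position 4: "c" => no
  Position 5: "a" => no
  Position 6: "c" => no
  Position 7: "b" => MATCH
  Position 8: "a" => no
Total occurrences: 3

3


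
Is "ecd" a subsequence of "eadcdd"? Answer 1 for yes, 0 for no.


Check if "ecd" is a subsequence of "eadcdd"
Greedy scan:
  Position 0 ('e'): matches sub[0] = 'e'
  Position 1 ('a'): no match needed
  Position 2 ('d'): no match needed
  Position 3 ('c'): matches sub[1] = 'c'
  Position 4 ('d'): matches sub[2] = 'd'
  Position 5 ('d'): no match needed
All 3 characters matched => is a subsequence

1


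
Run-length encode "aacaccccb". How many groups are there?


Input: aacaccccb
Scanning for consecutive runs:
  Group 1: 'a' x 2 (positions 0-1)
  Group 2: 'c' x 1 (positions 2-2)
  Group 3: 'a' x 1 (positions 3-3)
  Group 4: 'c' x 4 (positions 4-7)
  Group 5: 'b' x 1 (positions 8-8)
Total groups: 5

5


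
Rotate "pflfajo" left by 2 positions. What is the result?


Input: "pflfajo", rotate left by 2
First 2 characters: "pf"
Remaining characters: "lfajo"
Concatenate remaining + first: "lfajo" + "pf" = "lfajopf"

lfajopf


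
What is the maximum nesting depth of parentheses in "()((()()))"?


Input: "()((()()))"
Tracking depth:
  Position 0 '(': depth becomes 1
  Position 1 ')': depth becomes 0
  Position 2 '(': depth becomes 1
  Position 3 '(': depth becomes 2
  Position 4 '(': depth becomes 3
  Position 5 ')': depth becomes 2
  Position 6 '(': depth becomes 3
  Position 7 ')': depth becomes 2
  Position 8 ')': depth becomes 1
  Position 9 ')': depth becomes 0
Maximum depth reached: 3

3


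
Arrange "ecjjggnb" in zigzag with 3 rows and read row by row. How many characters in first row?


Zigzag "ecjjggnb" into 3 rows:
Placing characters:
  'e' => row 0
  'c' => row 1
  'j' => row 2
  'j' => row 1
  'g' => row 0
  'g' => row 1
  'n' => row 2
  'b' => row 1
Rows:
  Row 0: "eg"
  Row 1: "cjgb"
  Row 2: "jn"
First row length: 2

2


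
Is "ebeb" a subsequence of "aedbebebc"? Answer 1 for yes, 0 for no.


Check if "ebeb" is a subsequence of "aedbebebc"
Greedy scan:
  Position 0 ('a'): no match needed
  Position 1 ('e'): matches sub[0] = 'e'
  Position 2 ('d'): no match needed
  Position 3 ('b'): matches sub[1] = 'b'
  Position 4 ('e'): matches sub[2] = 'e'
  Position 5 ('b'): matches sub[3] = 'b'
  Position 6 ('e'): no match needed
  Position 7 ('b'): no match needed
  Position 8 ('c'): no match needed
All 4 characters matched => is a subsequence

1


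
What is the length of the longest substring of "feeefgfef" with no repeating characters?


Input: "feeefgfef"
Sliding window (track last position of each char):
  Position 0 ('f'): window [0,0] length 1 -- new best
  Position 1 ('e'): window [0,1] length 2 -- new best
  Position 2 ('e'): repeat (last at 1), move window start to 2
  Position 2 ('e'): window [2,2] length 1
  Position 3 ('e'): repeat (last at 2), move window start to 3
  Position 3 ('e'): window [3,3] length 1
  Position 4 ('f'): window [3,4] length 2
  Position 5 ('g'): window [3,5] length 3 -- new best
  Position 6 ('f'): repeat (last at 4), move window start to 5
  Position 6 ('f'): window [5,6] length 2
  Position 7 ('e'): window [5,7] length 3
  Position 8 ('f'): repeat (last at 6), move window start to 7
  Position 8 ('f'): window [7,8] length 2
Longest substring with no repeats: "efg" with length 3

3


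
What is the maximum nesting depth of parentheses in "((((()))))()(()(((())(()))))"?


Input: "((((()))))()(()(((())(()))))"
Tracking depth:
  Position 0 '(': depth becomes 1
  Position 1 '(': depth becomes 2
  Position 2 '(': depth becomes 3
  Position 3 '(': depth becomes 4
  Position 4 '(': depth becomes 5
  Position 5 ')': depth becomes 4
  Position 6 ')': depth becomes 3
  Position 7 ')': depth becomes 2
  Position 8 ')': depth becomes 1
  Position 9 ')': depth becomes 0
  Position 10 '(': depth becomes 1
  Position 11 ')': depth becomes 0
  Position 12 '(': depth becomes 1
  Position 13 '(': depth becomes 2
  Position 14 ')': depth becomes 1
  Position 15 '(': depth becomes 2
  Position 16 '(': depth becomes 3
  Position 17 '(': depth becomes 4
  Position 18 '(': depth becomes 5
  Position 19 ')': depth becomes 4
  Position 20 ')': depth becomes 3
  Position 21 '(': depth becomes 4
  Position 22 '(': depth becomes 5
  Position 23 ')': depth becomes 4
  Position 24 ')': depth becomes 3
  Position 25 ')': depth becomes 2
  Position 26 ')': depth becomes 1
  Position 27 ')': depth becomes 0
Maximum depth reached: 5

5


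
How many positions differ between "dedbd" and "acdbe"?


Comparing "dedbd" and "acdbe" position by position:
  Position 0: 'd' vs 'a' => DIFFER
  Position 1: 'e' vs 'c' => DIFFER
  Position 2: 'd' vs 'd' => same
  Position 3: 'b' vs 'b' => same
  Position 4: 'd' vs 'e' => DIFFER
Positions that differ: 3

3


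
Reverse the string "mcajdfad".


Input: mcajdfad
Reading characters right to left:
  Position 7: 'd'
  Position 6: 'a'
  Position 5: 'f'
  Position 4: 'd'
  Position 3: 'j'
  Position 2: 'a'
  Position 1: 'c'
  Position 0: 'm'
Reversed: dafdjacm

dafdjacm


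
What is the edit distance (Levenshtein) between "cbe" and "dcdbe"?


Computing edit distance: "cbe" -> "dcdbe"
DP table:
           d    c    d    b    e
      0    1    2    3    4    5
  c   1    1    1    2    3    4
  b   2    2    2    2    2    3
  e   3    3    3    3    3    2
Edit distance = dp[3][5] = 2

2


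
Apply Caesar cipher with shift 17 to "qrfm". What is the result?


Caesar cipher: shift "qrfm" by 17
  'q' (pos 16) + 17 = pos 7 = 'h'
  'r' (pos 17) + 17 = pos 8 = 'i'
  'f' (pos 5) + 17 = pos 22 = 'w'
  'm' (pos 12) + 17 = pos 3 = 'd'
Result: hiwd

hiwd


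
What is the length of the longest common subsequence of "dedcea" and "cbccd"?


LCS of "dedcea" and "cbccd"
DP table:
           c    b    c    c    d
      0    0    0    0    0    0
  d   0    0    0    0    0    1
  e   0    0    0    0    0    1
  d   0    0    0    0    0    1
  c   0    1    1    1    1    1
  e   0    1    1    1    1    1
  a   0    1    1    1    1    1
LCS length = dp[6][5] = 1

1


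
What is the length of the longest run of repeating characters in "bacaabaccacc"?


Input: "bacaabaccacc"
Scanning for longest run:
  Position 1 ('a'): new char, reset run to 1
  Position 2 ('c'): new char, reset run to 1
  Position 3 ('a'): new char, reset run to 1
  Position 4 ('a'): continues run of 'a', length=2
  Position 5 ('b'): new char, reset run to 1
  Position 6 ('a'): new char, reset run to 1
  Position 7 ('c'): new char, reset run to 1
  Position 8 ('c'): continues run of 'c', length=2
  Position 9 ('a'): new char, reset run to 1
  Position 10 ('c'): new char, reset run to 1
  Position 11 ('c'): continues run of 'c', length=2
Longest run: 'a' with length 2

2


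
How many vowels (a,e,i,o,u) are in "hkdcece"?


Input: hkdcece
Checking each character:
  'h' at position 0: consonant
  'k' at position 1: consonant
  'd' at position 2: consonant
  'c' at position 3: consonant
  'e' at position 4: vowel (running total: 1)
  'c' at position 5: consonant
  'e' at position 6: vowel (running total: 2)
Total vowels: 2

2


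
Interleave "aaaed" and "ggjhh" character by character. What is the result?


Interleaving "aaaed" and "ggjhh":
  Position 0: 'a' from first, 'g' from second => "ag"
  Position 1: 'a' from first, 'g' from second => "ag"
  Position 2: 'a' from first, 'j' from second => "aj"
  Position 3: 'e' from first, 'h' from second => "eh"
  Position 4: 'd' from first, 'h' from second => "dh"
Result: agagajehdh

agagajehdh


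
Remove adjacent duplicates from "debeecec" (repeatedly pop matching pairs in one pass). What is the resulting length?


Input: debeecec
Stack-based adjacent duplicate removal:
  Read 'd': push. Stack: d
  Read 'e': push. Stack: de
  Read 'b': push. Stack: deb
  Read 'e': push. Stack: debe
  Read 'e': matches stack top 'e' => pop. Stack: deb
  Read 'c': push. Stack: debc
  Read 'e': push. Stack: debce
  Read 'c': push. Stack: debcec
Final stack: "debcec" (length 6)

6


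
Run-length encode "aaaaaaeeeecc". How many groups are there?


Input: aaaaaaeeeecc
Scanning for consecutive runs:
  Group 1: 'a' x 6 (positions 0-5)
  Group 2: 'e' x 4 (positions 6-9)
  Group 3: 'c' x 2 (positions 10-11)
Total groups: 3

3


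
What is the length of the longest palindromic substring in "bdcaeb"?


Input: "bdcaeb"
Checking substrings for palindromes:
  No multi-char palindromic substrings found
Longest palindromic substring: "b" with length 1

1


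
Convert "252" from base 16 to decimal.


Input: "252" in base 16
Positional expansion:
  Digit '2' (value 2) x 16^2 = 512
  Digit '5' (value 5) x 16^1 = 80
  Digit '2' (value 2) x 16^0 = 2
Sum = 594

594


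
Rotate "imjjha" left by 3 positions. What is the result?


Input: "imjjha", rotate left by 3
First 3 characters: "imj"
Remaining characters: "jha"
Concatenate remaining + first: "jha" + "imj" = "jhaimj"

jhaimj


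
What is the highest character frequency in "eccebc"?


Input: eccebc
Character counts:
  'b': 1
  'c': 3
  'e': 2
Maximum frequency: 3

3


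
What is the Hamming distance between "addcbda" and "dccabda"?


Comparing "addcbda" and "dccabda" position by position:
  Position 0: 'a' vs 'd' => differ
  Position 1: 'd' vs 'c' => differ
  Position 2: 'd' vs 'c' => differ
  Position 3: 'c' vs 'a' => differ
  Position 4: 'b' vs 'b' => same
  Position 5: 'd' vs 'd' => same
  Position 6: 'a' vs 'a' => same
Total differences (Hamming distance): 4

4


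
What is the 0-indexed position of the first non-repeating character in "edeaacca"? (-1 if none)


Input: edeaacca
Character frequencies:
  'a': 3
  'c': 2
  'd': 1
  'e': 2
Scanning left to right for freq == 1:
  Position 0 ('e'): freq=2, skip
  Position 1 ('d'): unique! => answer = 1

1


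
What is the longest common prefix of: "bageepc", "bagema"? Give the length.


Words: bageepc, bagema
  Position 0: all 'b' => match
  Position 1: all 'a' => match
  Position 2: all 'g' => match
  Position 3: all 'e' => match
  Position 4: ('e', 'm') => mismatch, stop
LCP = "bage" (length 4)

4


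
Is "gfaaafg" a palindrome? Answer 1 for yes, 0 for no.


Input: gfaaafg
Reversed: gfaaafg
  Compare pos 0 ('g') with pos 6 ('g'): match
  Compare pos 1 ('f') with pos 5 ('f'): match
  Compare pos 2 ('a') with pos 4 ('a'): match
Result: palindrome

1


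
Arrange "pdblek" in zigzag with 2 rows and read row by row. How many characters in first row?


Zigzag "pdblek" into 2 rows:
Placing characters:
  'p' => row 0
  'd' => row 1
  'b' => row 0
  'l' => row 1
  'e' => row 0
  'k' => row 1
Rows:
  Row 0: "pbe"
  Row 1: "dlk"
First row length: 3

3


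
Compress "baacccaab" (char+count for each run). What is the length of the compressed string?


Input: baacccaab
Runs:
  'b' x 1 => "b1"
  'a' x 2 => "a2"
  'c' x 3 => "c3"
  'a' x 2 => "a2"
  'b' x 1 => "b1"
Compressed: "b1a2c3a2b1"
Compressed length: 10

10


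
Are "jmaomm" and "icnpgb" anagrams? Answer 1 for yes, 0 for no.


Strings: "jmaomm", "icnpgb"
Sorted first:  ajmmmo
Sorted second: bcginp
Differ at position 0: 'a' vs 'b' => not anagrams

0


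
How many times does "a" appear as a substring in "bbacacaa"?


Searching for "a" in "bbacacaa"
Scanning each position:
  Position 0: "b" => no
  Position 1: "b" => no
  Position 2: "a" => MATCH
  Position 3: "c" => no
  Position 4: "a" => MATCH
  Position 5: "c" => no
  Position 6: "a" => MATCH
  Position 7: "a" => MATCH
Total occurrences: 4

4


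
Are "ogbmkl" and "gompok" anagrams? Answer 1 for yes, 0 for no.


Strings: "ogbmkl", "gompok"
Sorted first:  bgklmo
Sorted second: gkmoop
Differ at position 0: 'b' vs 'g' => not anagrams

0


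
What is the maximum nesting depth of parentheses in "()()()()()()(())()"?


Input: "()()()()()()(())()"
Tracking depth:
  Position 0 '(': depth becomes 1
  Position 1 ')': depth becomes 0
  Position 2 '(': depth becomes 1
  Position 3 ')': depth becomes 0
  Position 4 '(': depth becomes 1
  Position 5 ')': depth becomes 0
  Position 6 '(': depth becomes 1
  Position 7 ')': depth becomes 0
  Position 8 '(': depth becomes 1
  Position 9 ')': depth becomes 0
  Position 10 '(': depth becomes 1
  Position 11 ')': depth becomes 0
  Position 12 '(': depth becomes 1
  Position 13 '(': depth becomes 2
  Position 14 ')': depth becomes 1
  Position 15 ')': depth becomes 0
  Position 16 '(': depth becomes 1
  Position 17 ')': depth becomes 0
Maximum depth reached: 2

2


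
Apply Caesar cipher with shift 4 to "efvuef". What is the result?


Caesar cipher: shift "efvuef" by 4
  'e' (pos 4) + 4 = pos 8 = 'i'
  'f' (pos 5) + 4 = pos 9 = 'j'
  'v' (pos 21) + 4 = pos 25 = 'z'
  'u' (pos 20) + 4 = pos 24 = 'y'
  'e' (pos 4) + 4 = pos 8 = 'i'
  'f' (pos 5) + 4 = pos 9 = 'j'
Result: ijzyij

ijzyij


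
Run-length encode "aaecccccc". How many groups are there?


Input: aaecccccc
Scanning for consecutive runs:
  Group 1: 'a' x 2 (positions 0-1)
  Group 2: 'e' x 1 (positions 2-2)
  Group 3: 'c' x 6 (positions 3-8)
Total groups: 3

3


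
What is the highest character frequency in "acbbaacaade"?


Input: acbbaacaade
Character counts:
  'a': 5
  'b': 2
  'c': 2
  'd': 1
  'e': 1
Maximum frequency: 5

5


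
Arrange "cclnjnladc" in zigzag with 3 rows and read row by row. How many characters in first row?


Zigzag "cclnjnladc" into 3 rows:
Placing characters:
  'c' => row 0
  'c' => row 1
  'l' => row 2
  'n' => row 1
  'j' => row 0
  'n' => row 1
  'l' => row 2
  'a' => row 1
  'd' => row 0
  'c' => row 1
Rows:
  Row 0: "cjd"
  Row 1: "cnnac"
  Row 2: "ll"
First row length: 3

3


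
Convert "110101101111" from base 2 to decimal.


Input: "110101101111" in base 2
Positional expansion:
  Digit '1' (value 1) x 2^11 = 2048
  Digit '1' (value 1) x 2^10 = 1024
  Digit '0' (value 0) x 2^9 = 0
  Digit '1' (value 1) x 2^8 = 256
  Digit '0' (value 0) x 2^7 = 0
  Digit '1' (value 1) x 2^6 = 64
  Digit '1' (value 1) x 2^5 = 32
  Digit '0' (value 0) x 2^4 = 0
  Digit '1' (value 1) x 2^3 = 8
  Digit '1' (value 1) x 2^2 = 4
  Digit '1' (value 1) x 2^1 = 2
  Digit '1' (value 1) x 2^0 = 1
Sum = 3439

3439


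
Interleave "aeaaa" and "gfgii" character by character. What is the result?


Interleaving "aeaaa" and "gfgii":
  Position 0: 'a' from first, 'g' from second => "ag"
  Position 1: 'e' from first, 'f' from second => "ef"
  Position 2: 'a' from first, 'g' from second => "ag"
  Position 3: 'a' from first, 'i' from second => "ai"
  Position 4: 'a' from first, 'i' from second => "ai"
Result: agefagaiai

agefagaiai


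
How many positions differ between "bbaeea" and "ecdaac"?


Comparing "bbaeea" and "ecdaac" position by position:
  Position 0: 'b' vs 'e' => DIFFER
  Position 1: 'b' vs 'c' => DIFFER
  Position 2: 'a' vs 'd' => DIFFER
  Position 3: 'e' vs 'a' => DIFFER
  Position 4: 'e' vs 'a' => DIFFER
  Position 5: 'a' vs 'c' => DIFFER
Positions that differ: 6

6


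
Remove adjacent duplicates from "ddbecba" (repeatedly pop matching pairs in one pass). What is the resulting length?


Input: ddbecba
Stack-based adjacent duplicate removal:
  Read 'd': push. Stack: d
  Read 'd': matches stack top 'd' => pop. Stack: (empty)
  Read 'b': push. Stack: b
  Read 'e': push. Stack: be
  Read 'c': push. Stack: bec
  Read 'b': push. Stack: becb
  Read 'a': push. Stack: becba
Final stack: "becba" (length 5)

5


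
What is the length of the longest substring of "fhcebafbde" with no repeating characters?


Input: "fhcebafbde"
Sliding window (track last position of each char):
  Position 0 ('f'): window [0,0] length 1 -- new best
  Position 1 ('h'): window [0,1] length 2 -- new best
  Position 2 ('c'): window [0,2] length 3 -- new best
  Position 3 ('e'): window [0,3] length 4 -- new best
  Position 4 ('b'): window [0,4] length 5 -- new best
  Position 5 ('a'): window [0,5] length 6 -- new best
  Position 6 ('f'): repeat (last at 0), move window start to 1
  Position 6 ('f'): window [1,6] length 6
  Position 7 ('b'): repeat (last at 4), move window start to 5
  Position 7 ('b'): window [5,7] length 3
  Position 8 ('d'): window [5,8] length 4
  Position 9 ('e'): window [5,9] length 5
Longest substring with no repeats: "fhceba" with length 6

6


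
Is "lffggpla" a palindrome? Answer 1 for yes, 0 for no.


Input: lffggpla
Reversed: alpggffl
  Compare pos 0 ('l') with pos 7 ('a'): MISMATCH
  Compare pos 1 ('f') with pos 6 ('l'): MISMATCH
  Compare pos 2 ('f') with pos 5 ('p'): MISMATCH
  Compare pos 3 ('g') with pos 4 ('g'): match
Result: not a palindrome

0


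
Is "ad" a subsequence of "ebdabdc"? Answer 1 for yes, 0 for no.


Check if "ad" is a subsequence of "ebdabdc"
Greedy scan:
  Position 0 ('e'): no match needed
  Position 1 ('b'): no match needed
  Position 2 ('d'): no match needed
  Position 3 ('a'): matches sub[0] = 'a'
  Position 4 ('b'): no match needed
  Position 5 ('d'): matches sub[1] = 'd'
  Position 6 ('c'): no match needed
All 2 characters matched => is a subsequence

1


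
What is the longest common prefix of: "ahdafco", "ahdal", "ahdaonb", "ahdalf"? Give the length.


Words: ahdafco, ahdal, ahdaonb, ahdalf
  Position 0: all 'a' => match
  Position 1: all 'h' => match
  Position 2: all 'd' => match
  Position 3: all 'a' => match
  Position 4: ('f', 'l', 'o', 'l') => mismatch, stop
LCP = "ahda" (length 4)

4


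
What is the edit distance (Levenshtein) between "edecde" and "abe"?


Computing edit distance: "edecde" -> "abe"
DP table:
           a    b    e
      0    1    2    3
  e   1    1    2    2
  d   2    2    2    3
  e   3    3    3    2
  c   4    4    4    3
  d   5    5    5    4
  e   6    6    6    5
Edit distance = dp[6][3] = 5

5


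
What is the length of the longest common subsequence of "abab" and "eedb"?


LCS of "abab" and "eedb"
DP table:
           e    e    d    b
      0    0    0    0    0
  a   0    0    0    0    0
  b   0    0    0    0    1
  a   0    0    0    0    1
  b   0    0    0    0    1
LCS length = dp[4][4] = 1

1


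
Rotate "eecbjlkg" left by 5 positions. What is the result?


Input: "eecbjlkg", rotate left by 5
First 5 characters: "eecbj"
Remaining characters: "lkg"
Concatenate remaining + first: "lkg" + "eecbj" = "lkgeecbj"

lkgeecbj


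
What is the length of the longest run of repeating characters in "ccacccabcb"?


Input: "ccacccabcb"
Scanning for longest run:
  Position 1 ('c'): continues run of 'c', length=2
  Position 2 ('a'): new char, reset run to 1
  Position 3 ('c'): new char, reset run to 1
  Position 4 ('c'): continues run of 'c', length=2
  Position 5 ('c'): continues run of 'c', length=3
  Position 6 ('a'): new char, reset run to 1
  Position 7 ('b'): new char, reset run to 1
  Position 8 ('c'): new char, reset run to 1
  Position 9 ('b'): new char, reset run to 1
Longest run: 'c' with length 3

3


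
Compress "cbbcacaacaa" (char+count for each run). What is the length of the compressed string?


Input: cbbcacaacaa
Runs:
  'c' x 1 => "c1"
  'b' x 2 => "b2"
  'c' x 1 => "c1"
  'a' x 1 => "a1"
  'c' x 1 => "c1"
  'a' x 2 => "a2"
  'c' x 1 => "c1"
  'a' x 2 => "a2"
Compressed: "c1b2c1a1c1a2c1a2"
Compressed length: 16

16


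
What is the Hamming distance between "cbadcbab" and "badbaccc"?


Comparing "cbadcbab" and "badbaccc" position by position:
  Position 0: 'c' vs 'b' => differ
  Position 1: 'b' vs 'a' => differ
  Position 2: 'a' vs 'd' => differ
  Position 3: 'd' vs 'b' => differ
  Position 4: 'c' vs 'a' => differ
  Position 5: 'b' vs 'c' => differ
  Position 6: 'a' vs 'c' => differ
  Position 7: 'b' vs 'c' => differ
Total differences (Hamming distance): 8

8


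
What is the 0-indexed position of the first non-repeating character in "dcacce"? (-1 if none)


Input: dcacce
Character frequencies:
  'a': 1
  'c': 3
  'd': 1
  'e': 1
Scanning left to right for freq == 1:
  Position 0 ('d'): unique! => answer = 0

0


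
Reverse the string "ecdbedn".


Input: ecdbedn
Reading characters right to left:
  Position 6: 'n'
  Position 5: 'd'
  Position 4: 'e'
  Position 3: 'b'
  Position 2: 'd'
  Position 1: 'c'
  Position 0: 'e'
Reversed: ndebdce

ndebdce


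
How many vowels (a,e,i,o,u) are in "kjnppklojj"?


Input: kjnppklojj
Checking each character:
  'k' at position 0: consonant
  'j' at position 1: consonant
  'n' at position 2: consonant
  'p' at position 3: consonant
  'p' at position 4: consonant
  'k' at position 5: consonant
  'l' at position 6: consonant
  'o' at position 7: vowel (running total: 1)
  'j' at position 8: consonant
  'j' at position 9: consonant
Total vowels: 1

1


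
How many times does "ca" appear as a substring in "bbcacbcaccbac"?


Searching for "ca" in "bbcacbcaccbac"
Scanning each position:
  Position 0: "bb" => no
  Position 1: "bc" => no
  Position 2: "ca" => MATCH
  Position 3: "ac" => no
  Position 4: "cb" => no
  Position 5: "bc" => no
  Position 6: "ca" => MATCH
  Position 7: "ac" => no
  Position 8: "cc" => no
  Position 9: "cb" => no
  Position 10: "ba" => no
  Position 11: "ac" => no
Total occurrences: 2

2


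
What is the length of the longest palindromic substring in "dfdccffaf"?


Input: "dfdccffaf"
Checking substrings for palindromes:
  [0:3] "dfd" (len 3) => palindrome
  [6:9] "faf" (len 3) => palindrome
  [3:5] "cc" (len 2) => palindrome
  [5:7] "ff" (len 2) => palindrome
Longest palindromic substring: "dfd" with length 3

3


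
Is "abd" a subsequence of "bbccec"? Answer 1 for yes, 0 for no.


Check if "abd" is a subsequence of "bbccec"
Greedy scan:
  Position 0 ('b'): no match needed
  Position 1 ('b'): no match needed
  Position 2 ('c'): no match needed
  Position 3 ('c'): no match needed
  Position 4 ('e'): no match needed
  Position 5 ('c'): no match needed
Only matched 0/3 characters => not a subsequence

0


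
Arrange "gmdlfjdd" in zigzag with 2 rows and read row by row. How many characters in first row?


Zigzag "gmdlfjdd" into 2 rows:
Placing characters:
  'g' => row 0
  'm' => row 1
  'd' => row 0
  'l' => row 1
  'f' => row 0
  'j' => row 1
  'd' => row 0
  'd' => row 1
Rows:
  Row 0: "gdfd"
  Row 1: "mljd"
First row length: 4

4


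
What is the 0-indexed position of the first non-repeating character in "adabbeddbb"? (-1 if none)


Input: adabbeddbb
Character frequencies:
  'a': 2
  'b': 4
  'd': 3
  'e': 1
Scanning left to right for freq == 1:
  Position 0 ('a'): freq=2, skip
  Position 1 ('d'): freq=3, skip
  Position 2 ('a'): freq=2, skip
  Position 3 ('b'): freq=4, skip
  Position 4 ('b'): freq=4, skip
  Position 5 ('e'): unique! => answer = 5

5


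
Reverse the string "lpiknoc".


Input: lpiknoc
Reading characters right to left:
  Position 6: 'c'
  Position 5: 'o'
  Position 4: 'n'
  Position 3: 'k'
  Position 2: 'i'
  Position 1: 'p'
  Position 0: 'l'
Reversed: conkipl

conkipl


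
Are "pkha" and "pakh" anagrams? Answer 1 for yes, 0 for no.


Strings: "pkha", "pakh"
Sorted first:  ahkp
Sorted second: ahkp
Sorted forms match => anagrams

1


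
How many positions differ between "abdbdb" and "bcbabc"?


Comparing "abdbdb" and "bcbabc" position by position:
  Position 0: 'a' vs 'b' => DIFFER
  Position 1: 'b' vs 'c' => DIFFER
  Position 2: 'd' vs 'b' => DIFFER
  Position 3: 'b' vs 'a' => DIFFER
  Position 4: 'd' vs 'b' => DIFFER
  Position 5: 'b' vs 'c' => DIFFER
Positions that differ: 6

6


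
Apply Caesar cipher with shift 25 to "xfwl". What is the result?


Caesar cipher: shift "xfwl" by 25
  'x' (pos 23) + 25 = pos 22 = 'w'
  'f' (pos 5) + 25 = pos 4 = 'e'
  'w' (pos 22) + 25 = pos 21 = 'v'
  'l' (pos 11) + 25 = pos 10 = 'k'
Result: wevk

wevk


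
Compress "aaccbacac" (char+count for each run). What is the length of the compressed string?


Input: aaccbacac
Runs:
  'a' x 2 => "a2"
  'c' x 2 => "c2"
  'b' x 1 => "b1"
  'a' x 1 => "a1"
  'c' x 1 => "c1"
  'a' x 1 => "a1"
  'c' x 1 => "c1"
Compressed: "a2c2b1a1c1a1c1"
Compressed length: 14

14


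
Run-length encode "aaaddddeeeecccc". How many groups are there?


Input: aaaddddeeeecccc
Scanning for consecutive runs:
  Group 1: 'a' x 3 (positions 0-2)
  Group 2: 'd' x 4 (positions 3-6)
  Group 3: 'e' x 4 (positions 7-10)
  Group 4: 'c' x 4 (positions 11-14)
Total groups: 4

4


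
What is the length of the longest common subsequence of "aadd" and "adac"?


LCS of "aadd" and "adac"
DP table:
           a    d    a    c
      0    0    0    0    0
  a   0    1    1    1    1
  a   0    1    1    2    2
  d   0    1    2    2    2
  d   0    1    2    2    2
LCS length = dp[4][4] = 2

2


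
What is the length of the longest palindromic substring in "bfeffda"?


Input: "bfeffda"
Checking substrings for palindromes:
  [1:4] "fef" (len 3) => palindrome
  [3:5] "ff" (len 2) => palindrome
Longest palindromic substring: "fef" with length 3

3


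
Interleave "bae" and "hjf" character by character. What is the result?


Interleaving "bae" and "hjf":
  Position 0: 'b' from first, 'h' from second => "bh"
  Position 1: 'a' from first, 'j' from second => "aj"
  Position 2: 'e' from first, 'f' from second => "ef"
Result: bhajef

bhajef


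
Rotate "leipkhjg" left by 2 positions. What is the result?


Input: "leipkhjg", rotate left by 2
First 2 characters: "le"
Remaining characters: "ipkhjg"
Concatenate remaining + first: "ipkhjg" + "le" = "ipkhjgle"

ipkhjgle


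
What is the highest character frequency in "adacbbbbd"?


Input: adacbbbbd
Character counts:
  'a': 2
  'b': 4
  'c': 1
  'd': 2
Maximum frequency: 4

4


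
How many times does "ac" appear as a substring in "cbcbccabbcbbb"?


Searching for "ac" in "cbcbccabbcbbb"
Scanning each position:
  Position 0: "cb" => no
  Position 1: "bc" => no
  Position 2: "cb" => no
  Position 3: "bc" => no
  Position 4: "cc" => no
  Position 5: "ca" => no
  Position 6: "ab" => no
  Position 7: "bb" => no
  Position 8: "bc" => no
  Position 9: "cb" => no
  Position 10: "bb" => no
  Position 11: "bb" => no
Total occurrences: 0

0
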